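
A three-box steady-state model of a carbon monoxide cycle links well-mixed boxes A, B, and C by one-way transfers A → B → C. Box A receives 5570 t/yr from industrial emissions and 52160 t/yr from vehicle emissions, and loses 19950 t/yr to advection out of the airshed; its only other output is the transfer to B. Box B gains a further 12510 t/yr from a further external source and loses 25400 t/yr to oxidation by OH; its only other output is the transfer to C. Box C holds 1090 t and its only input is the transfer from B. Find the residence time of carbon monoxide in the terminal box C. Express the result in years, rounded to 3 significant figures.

Box A: F(A→B) = (5570 + 52160) − 19950 = 37780 t/yr.
Box B: F(B→C) = (37780 + 12510) − 25400 = 24890 t/yr.
Box C throughput = its input = 24890 t/yr; τ = 1090 / 24890 = 0.04379 yr.

0.0438 yr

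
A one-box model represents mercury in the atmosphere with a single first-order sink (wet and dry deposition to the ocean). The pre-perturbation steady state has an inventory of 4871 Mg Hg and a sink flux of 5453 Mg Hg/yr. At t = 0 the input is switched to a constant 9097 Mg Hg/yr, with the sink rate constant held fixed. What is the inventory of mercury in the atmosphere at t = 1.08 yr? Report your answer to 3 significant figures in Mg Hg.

The sink rate constant is k = F₀/M₀ = 5453/4871 = 1.119 yr⁻¹.
Solving dM/dt = F₁ − kM with M(0) = M₀ gives M(t) = F₁/k + (M₀ − F₁/k)·e^(−kt).
F₁/k = 9097/1.119 = 8126.1 Mg Hg; kt = 1.119 × 1.08 = 1.209, e^(−kt) = 0.2985.
M(1.08) = 8126.1 + (4871 − 8126.1) × 0.2985 = 8126.1 − 971.6 = 7154.5 Mg Hg.

7150 Mg Hg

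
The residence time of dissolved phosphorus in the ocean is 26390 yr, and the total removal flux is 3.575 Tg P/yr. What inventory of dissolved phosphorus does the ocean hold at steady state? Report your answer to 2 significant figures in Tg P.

94000 Tg P

τ = M/F ⇒ M = τ × F = 26390 × 3.575 = 94340 Tg P.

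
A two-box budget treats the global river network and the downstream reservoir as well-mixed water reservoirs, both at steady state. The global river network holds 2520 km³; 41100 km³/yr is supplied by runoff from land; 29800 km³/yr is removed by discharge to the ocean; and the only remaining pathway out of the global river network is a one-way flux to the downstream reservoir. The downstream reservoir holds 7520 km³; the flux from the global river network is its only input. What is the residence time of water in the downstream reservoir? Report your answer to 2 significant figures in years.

Balance the global river network: ΣF_in = 41100 km³/yr.
Flux to the downstream reservoir = ΣF_in − (29800) = 11300 km³/yr.
At steady state the output of the downstream reservoir equals its input, 11300 km³/yr.
τ = M / F = 7520 / 11300 = 0.6655 yr.

0.67 yr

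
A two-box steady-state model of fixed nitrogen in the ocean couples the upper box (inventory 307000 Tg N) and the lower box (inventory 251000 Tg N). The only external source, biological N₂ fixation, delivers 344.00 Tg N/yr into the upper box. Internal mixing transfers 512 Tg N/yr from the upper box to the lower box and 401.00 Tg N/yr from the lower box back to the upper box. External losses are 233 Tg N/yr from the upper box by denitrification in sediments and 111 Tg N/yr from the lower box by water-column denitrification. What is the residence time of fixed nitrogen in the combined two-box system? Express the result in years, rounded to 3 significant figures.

Treat the two boxes together as one reservoir: the mixing fluxes between them are internal recycling, so τ = ΣM / Σ(external losses).
M_total = 307000 + 251000 = 558000 Tg N.
ΣF_external_out = 233 + 111 = 344.00 Tg N/yr.
τ = M_total / ΣF_ext = 558000 / 344.00 = 1622 yr.

1620 yr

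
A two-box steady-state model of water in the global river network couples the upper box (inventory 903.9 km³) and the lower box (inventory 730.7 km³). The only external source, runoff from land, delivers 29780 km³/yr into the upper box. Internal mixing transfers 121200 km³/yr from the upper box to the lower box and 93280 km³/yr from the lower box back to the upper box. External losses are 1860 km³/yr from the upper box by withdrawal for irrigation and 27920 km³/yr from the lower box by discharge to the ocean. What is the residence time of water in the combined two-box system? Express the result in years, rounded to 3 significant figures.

0.0549 yr

For the system as a whole, the A↔B exchange is internal and contributes nothing to the throughput; only the external sinks remove mass.
M_total = 903.9 + 730.7 = 1634.6 km³.
ΣF_external_out = 1860 + 27920 = 29780 km³/yr.
τ = M_total / ΣF_ext = 1634.6 / 29780 = 0.05489 yr.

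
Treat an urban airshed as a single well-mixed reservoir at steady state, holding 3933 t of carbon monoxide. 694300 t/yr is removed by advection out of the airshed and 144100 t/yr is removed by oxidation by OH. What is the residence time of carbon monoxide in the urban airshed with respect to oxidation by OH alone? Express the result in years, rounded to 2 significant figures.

0.027 yr

Residence time with respect to a single sink: τ = M / F_sink.
τ = 3933 / 144100 = 0.02729 yr.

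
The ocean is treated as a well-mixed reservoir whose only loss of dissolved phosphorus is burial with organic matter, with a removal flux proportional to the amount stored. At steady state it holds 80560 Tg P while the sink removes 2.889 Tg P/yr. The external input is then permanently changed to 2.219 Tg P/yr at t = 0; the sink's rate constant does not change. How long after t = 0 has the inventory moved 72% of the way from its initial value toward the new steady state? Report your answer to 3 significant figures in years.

τ = M₀/F₀ = 80560/2.889 = 27890 yr.
The remaining gap fraction is e^(−t/τ); 72% covered ⇒ e^(−t/τ) = 0.280.
t = −τ ln(0.280) = 27890 × 1.273 = 35500 yr.

35500 yr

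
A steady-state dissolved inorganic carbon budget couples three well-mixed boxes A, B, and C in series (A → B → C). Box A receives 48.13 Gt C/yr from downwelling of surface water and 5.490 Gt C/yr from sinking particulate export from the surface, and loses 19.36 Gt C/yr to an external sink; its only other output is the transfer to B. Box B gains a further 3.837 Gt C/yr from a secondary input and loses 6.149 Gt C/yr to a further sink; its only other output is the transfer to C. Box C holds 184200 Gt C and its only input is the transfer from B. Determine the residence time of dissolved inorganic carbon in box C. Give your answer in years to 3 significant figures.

5770 yr

Box A: F(A→B) = (48.13 + 5.490) − 19.36 = 34.260 Gt C/yr.
Box B: F(B→C) = (34.260 + 3.837) − 6.149 = 31.948 Gt C/yr.
Box C throughput = its input = 31.948 Gt C/yr; τ = 184200 / 31.948 = 5766 yr.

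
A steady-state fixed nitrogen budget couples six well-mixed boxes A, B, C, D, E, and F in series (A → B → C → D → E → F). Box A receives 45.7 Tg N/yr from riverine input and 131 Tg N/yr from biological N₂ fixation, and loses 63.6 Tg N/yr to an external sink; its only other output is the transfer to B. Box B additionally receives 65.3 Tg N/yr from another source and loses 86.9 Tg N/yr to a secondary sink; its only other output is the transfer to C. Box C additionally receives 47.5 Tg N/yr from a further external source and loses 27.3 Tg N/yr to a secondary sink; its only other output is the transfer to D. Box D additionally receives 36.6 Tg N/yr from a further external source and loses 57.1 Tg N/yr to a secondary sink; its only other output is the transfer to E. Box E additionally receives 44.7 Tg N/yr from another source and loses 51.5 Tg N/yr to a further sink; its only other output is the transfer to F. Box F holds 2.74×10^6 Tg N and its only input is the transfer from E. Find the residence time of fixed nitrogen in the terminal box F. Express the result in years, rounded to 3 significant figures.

Box A: F(A→B) = (45.7 + 131) − 63.6 = 113.10 Tg N/yr.
Box B: F(B→C) = (113.10 + 65.3) − 86.9 = 91.500 Tg N/yr.
Box C: F(C→D) = (91.500 + 47.5) − 27.3 = 111.70 Tg N/yr.
Box D: F(D→E) = (111.70 + 36.6) − 57.1 = 91.200 Tg N/yr.
Box E: F(E→F) = (91.200 + 44.7) − 51.5 = 84.400 Tg N/yr.
Box F throughput = its input = 84.400 Tg N/yr; τ = 2.74×10^6 / 84.400 = 32460 yr.

32500 yr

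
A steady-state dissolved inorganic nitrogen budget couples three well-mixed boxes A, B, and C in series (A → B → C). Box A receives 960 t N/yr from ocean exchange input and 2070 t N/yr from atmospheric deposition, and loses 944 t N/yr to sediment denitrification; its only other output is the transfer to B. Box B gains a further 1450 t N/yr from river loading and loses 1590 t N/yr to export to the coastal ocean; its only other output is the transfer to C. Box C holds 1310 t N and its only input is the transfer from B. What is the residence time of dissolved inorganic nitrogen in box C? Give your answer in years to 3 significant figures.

0.673 yr

Box A: F(A→B) = (960 + 2070) − 944 = 2086.0 t N/yr.
Box B: F(B→C) = (2086.0 + 1450) − 1590 = 1946.0 t N/yr.
Box C throughput = its input = 1946.0 t N/yr; τ = 1310 / 1946.0 = 0.6732 yr.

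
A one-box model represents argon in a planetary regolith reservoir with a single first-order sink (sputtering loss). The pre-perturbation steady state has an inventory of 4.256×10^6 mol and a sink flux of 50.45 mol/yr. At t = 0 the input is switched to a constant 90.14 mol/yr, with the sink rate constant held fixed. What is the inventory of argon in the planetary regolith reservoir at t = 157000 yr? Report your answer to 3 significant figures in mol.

7.08×10^6 mol

Residence time τ = M₀/F₀ = 84360 yr. The eventual steady state is M_∞ = M₀·(F₁/F₀) = 4.256×10^6 × 90.14/50.45 = 7.6043×10^6 mol.
The anomaly ΔM(t) = M(t) − M_∞ decays as ΔM₀·e^(−t/τ) with ΔM₀ = 4.256×10^6 − 7.6043×10^6 = −3.348×10^6 mol.
At t = 157000 yr, e^(−t/τ) = e^(−1.861) = 0.1555, so ΔM = −520700 mol and M = 7.6043×10^6 − 520700 = 7.0836×10^6 mol.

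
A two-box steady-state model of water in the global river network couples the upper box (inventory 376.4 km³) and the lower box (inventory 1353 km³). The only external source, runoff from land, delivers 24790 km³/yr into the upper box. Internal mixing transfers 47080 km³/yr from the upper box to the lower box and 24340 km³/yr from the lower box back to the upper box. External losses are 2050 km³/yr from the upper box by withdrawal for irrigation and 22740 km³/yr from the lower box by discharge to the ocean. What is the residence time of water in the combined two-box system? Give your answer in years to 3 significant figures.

For the system as a whole, the A↔B exchange is internal and contributes nothing to the throughput; only the external sinks remove mass.
M_total = 376.4 + 1353 = 1729.4 km³.
ΣF_external_out = 2050 + 22740 = 24790 km³/yr.
τ = M_total / ΣF_ext = 1729.4 / 24790 = 0.06976 yr.

0.0698 yr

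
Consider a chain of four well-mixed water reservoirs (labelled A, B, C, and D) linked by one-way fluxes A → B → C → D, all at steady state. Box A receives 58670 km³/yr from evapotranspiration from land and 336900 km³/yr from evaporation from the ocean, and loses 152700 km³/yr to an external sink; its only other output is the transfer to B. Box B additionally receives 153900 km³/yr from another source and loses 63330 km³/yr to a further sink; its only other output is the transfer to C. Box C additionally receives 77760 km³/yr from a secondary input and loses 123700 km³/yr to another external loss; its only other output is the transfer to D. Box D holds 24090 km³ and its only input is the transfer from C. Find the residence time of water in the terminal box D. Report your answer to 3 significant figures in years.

0.0838 yr

Box A: F(A→B) = (58670 + 336900) − 152700 = 242870 km³/yr.
Box B: F(B→C) = (242870 + 153900) − 63330 = 333440 km³/yr.
Box C: F(C→D) = (333440 + 77760) − 123700 = 287500 km³/yr.
Box D throughput = its input = 287500 km³/yr; τ = 24090 / 287500 = 0.08379 yr.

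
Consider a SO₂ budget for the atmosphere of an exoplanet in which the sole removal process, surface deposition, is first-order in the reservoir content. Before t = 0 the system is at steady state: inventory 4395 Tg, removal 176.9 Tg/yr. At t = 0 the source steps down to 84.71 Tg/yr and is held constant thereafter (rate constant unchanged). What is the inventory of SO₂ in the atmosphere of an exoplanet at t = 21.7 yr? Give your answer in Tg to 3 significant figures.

3060 Tg

Residence time τ = M₀/F₀ = 24.84 yr. The eventual steady state is M_∞ = M₀·(F₁/F₀) = 4395 × 84.71/176.9 = 2104.6 Tg.
The anomaly ΔM(t) = M(t) − M_∞ decays as ΔM₀·e^(−t/τ) with ΔM₀ = 4395 − 2104.6 = 2290 Tg.
At t = 21.7 yr, e^(−t/τ) = e^(−0.8734) = 0.4175, so ΔM = 956.3 Tg and M = 2104.6 + 956.3 = 3060.9 Tg.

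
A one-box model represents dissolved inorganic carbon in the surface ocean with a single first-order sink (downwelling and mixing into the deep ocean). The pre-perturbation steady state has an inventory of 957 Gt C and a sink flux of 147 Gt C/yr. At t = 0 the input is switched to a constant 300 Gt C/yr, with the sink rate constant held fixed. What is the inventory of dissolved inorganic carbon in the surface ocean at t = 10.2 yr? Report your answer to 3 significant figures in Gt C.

1750 Gt C

Residence time τ = M₀/F₀ = 6.510 yr. The eventual steady state is M_∞ = M₀·(F₁/F₀) = 957 × 300/147 = 1953.1 Gt C.
The anomaly ΔM(t) = M(t) − M_∞ decays as ΔM₀·e^(−t/τ) with ΔM₀ = 957 − 1953.1 = −996.1 Gt C.
At t = 10.2 yr, e^(−t/τ) = e^(−1.567) = 0.2087, so ΔM = −207.9 Gt C and M = 1953.1 − 207.9 = 1745.2 Gt C.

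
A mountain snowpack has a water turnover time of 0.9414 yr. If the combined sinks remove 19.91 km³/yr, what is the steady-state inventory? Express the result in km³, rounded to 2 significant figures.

τ = M/F ⇒ M = τ × F = 0.9414 × 19.91 = 18.74 km³.

19 km³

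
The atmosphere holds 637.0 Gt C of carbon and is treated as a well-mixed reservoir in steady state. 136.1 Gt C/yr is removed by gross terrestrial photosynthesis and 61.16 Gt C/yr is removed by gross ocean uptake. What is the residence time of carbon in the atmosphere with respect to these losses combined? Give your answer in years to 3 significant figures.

Total removal = 136.1 + 61.16 = 197.26 Gt C/yr.
τ = M / ΣF_out = 637.0 / 197.26 = 3.229 yr.

3.23 yr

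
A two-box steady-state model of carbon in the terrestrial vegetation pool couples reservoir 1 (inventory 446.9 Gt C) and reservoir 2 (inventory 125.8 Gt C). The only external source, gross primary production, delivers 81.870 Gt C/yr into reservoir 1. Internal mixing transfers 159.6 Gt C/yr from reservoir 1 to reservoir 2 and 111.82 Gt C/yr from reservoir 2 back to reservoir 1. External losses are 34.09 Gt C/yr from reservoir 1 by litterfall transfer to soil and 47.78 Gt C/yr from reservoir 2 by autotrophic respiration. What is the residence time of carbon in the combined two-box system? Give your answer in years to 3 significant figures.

7.00 yr

For the system as a whole, the A↔B exchange is internal and contributes nothing to the throughput; only the external sinks remove mass.
M_total = 446.9 + 125.8 = 572.70 Gt C.
ΣF_external_out = 34.09 + 47.78 = 81.870 Gt C/yr.
τ = M_total / ΣF_ext = 572.70 / 81.870 = 6.995 yr.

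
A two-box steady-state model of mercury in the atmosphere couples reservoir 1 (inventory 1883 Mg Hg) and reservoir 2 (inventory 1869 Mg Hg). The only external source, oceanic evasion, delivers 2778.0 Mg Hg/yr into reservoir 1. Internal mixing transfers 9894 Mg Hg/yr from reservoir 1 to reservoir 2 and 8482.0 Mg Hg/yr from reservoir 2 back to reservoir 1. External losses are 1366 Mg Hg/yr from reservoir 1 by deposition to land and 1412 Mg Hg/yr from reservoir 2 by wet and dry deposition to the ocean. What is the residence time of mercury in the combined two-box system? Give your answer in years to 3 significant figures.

1.35 yr

Treat the two boxes together as one reservoir: the mixing fluxes between them are internal recycling, so τ = ΣM / Σ(external losses).
M_total = 1883 + 1869 = 3752.0 Mg Hg.
ΣF_external_out = 1366 + 1412 = 2778.0 Mg Hg/yr.
τ = M_total / ΣF_ext = 3752.0 / 2778.0 = 1.351 yr.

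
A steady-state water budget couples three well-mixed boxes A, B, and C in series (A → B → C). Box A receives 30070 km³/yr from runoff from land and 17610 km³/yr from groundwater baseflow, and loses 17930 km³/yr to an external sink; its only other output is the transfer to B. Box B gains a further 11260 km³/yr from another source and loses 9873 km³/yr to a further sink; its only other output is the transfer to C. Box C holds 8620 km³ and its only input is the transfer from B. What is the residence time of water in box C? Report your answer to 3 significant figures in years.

Box A: F(A→B) = (30070 + 17610) − 17930 = 29750 km³/yr.
Box B: F(B→C) = (29750 + 11260) − 9873 = 31137 km³/yr.
Box C throughput = its input = 31137 km³/yr; τ = 8620 / 31137 = 0.2768 yr.

0.277 yr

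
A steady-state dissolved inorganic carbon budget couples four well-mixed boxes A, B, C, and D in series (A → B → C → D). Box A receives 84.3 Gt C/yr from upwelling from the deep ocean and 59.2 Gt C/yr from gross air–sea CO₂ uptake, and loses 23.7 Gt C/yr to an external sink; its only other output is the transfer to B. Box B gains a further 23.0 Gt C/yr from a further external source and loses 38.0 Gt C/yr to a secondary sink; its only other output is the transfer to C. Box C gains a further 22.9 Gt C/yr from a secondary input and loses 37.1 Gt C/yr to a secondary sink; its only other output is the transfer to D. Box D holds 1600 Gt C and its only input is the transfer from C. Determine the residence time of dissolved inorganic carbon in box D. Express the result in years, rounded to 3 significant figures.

Box A: F(A→B) = (84.3 + 59.2) − 23.7 = 119.80 Gt C/yr.
Box B: F(B→C) = (119.80 + 23.0) − 38.0 = 104.80 Gt C/yr.
Box C: F(C→D) = (104.80 + 22.9) − 37.1 = 90.600 Gt C/yr.
Box D throughput = its input = 90.600 Gt C/yr; τ = 1600 / 90.600 = 17.66 yr.

17.7 yr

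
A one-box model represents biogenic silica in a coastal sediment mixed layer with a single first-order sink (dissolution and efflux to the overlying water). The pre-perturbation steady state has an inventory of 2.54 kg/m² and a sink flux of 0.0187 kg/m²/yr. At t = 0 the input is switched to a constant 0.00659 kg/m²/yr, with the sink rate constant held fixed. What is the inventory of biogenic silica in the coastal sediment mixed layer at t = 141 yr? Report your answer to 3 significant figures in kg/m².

τ = M₀/F₀ = 2.54/0.0187 = 135.8 yr; rate constant k = 1/τ.
New steady state M_∞ = F₁/k = F₁·τ = 0.00659 × 135.8 = 0.89511 kg/m².
M(t) = M_∞ + (M₀ − M_∞)·e^(−t/τ); t/τ = 141/135.8 = 1.038, so e^(−t/τ) = 0.3541.
M(t) = 0.89511 + 1.645 × 0.3541 = 1.4776 kg/m².

1.48 kg/m²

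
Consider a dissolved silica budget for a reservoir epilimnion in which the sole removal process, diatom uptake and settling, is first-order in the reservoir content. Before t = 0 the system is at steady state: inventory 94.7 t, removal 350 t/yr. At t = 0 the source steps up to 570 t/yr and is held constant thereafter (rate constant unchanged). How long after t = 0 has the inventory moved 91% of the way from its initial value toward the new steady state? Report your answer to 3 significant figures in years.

0.652 yr

τ = M₀/F₀ = 94.7/350 = 0.2706 yr.
The remaining gap fraction is e^(−t/τ); 91% covered ⇒ e^(−t/τ) = 0.0900.
t = −τ ln(0.0900) = 0.2706 × 2.408 = 0.6515 yr.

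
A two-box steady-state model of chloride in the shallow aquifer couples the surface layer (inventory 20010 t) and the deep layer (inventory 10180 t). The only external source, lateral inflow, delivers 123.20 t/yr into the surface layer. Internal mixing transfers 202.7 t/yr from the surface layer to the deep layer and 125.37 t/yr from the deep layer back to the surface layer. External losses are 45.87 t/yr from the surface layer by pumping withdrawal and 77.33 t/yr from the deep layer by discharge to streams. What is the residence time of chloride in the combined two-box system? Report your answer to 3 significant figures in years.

245 yr

For the system as a whole, the A↔B exchange is internal and contributes nothing to the throughput; only the external sinks remove mass.
M_total = 20010 + 10180 = 30190 t.
ΣF_external_out = 45.87 + 77.33 = 123.20 t/yr.
τ = M_total / ΣF_ext = 30190 / 123.20 = 245.0 yr.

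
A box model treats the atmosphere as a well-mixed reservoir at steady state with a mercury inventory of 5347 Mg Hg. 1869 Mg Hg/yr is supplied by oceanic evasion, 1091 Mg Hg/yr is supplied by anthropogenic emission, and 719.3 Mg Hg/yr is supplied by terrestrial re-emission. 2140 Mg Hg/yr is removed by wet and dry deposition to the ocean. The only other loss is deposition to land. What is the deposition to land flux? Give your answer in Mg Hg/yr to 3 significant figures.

At steady state ΣF_in = ΣF_out.
ΣF_in = 1869 + 1091 + 719.3 = 3679.3 Mg Hg/yr.
Deposition to land flux = ΣF_in − (2140) = 3679.3 − 2140 = 1539 Mg Hg/yr.

1540 Mg Hg/yr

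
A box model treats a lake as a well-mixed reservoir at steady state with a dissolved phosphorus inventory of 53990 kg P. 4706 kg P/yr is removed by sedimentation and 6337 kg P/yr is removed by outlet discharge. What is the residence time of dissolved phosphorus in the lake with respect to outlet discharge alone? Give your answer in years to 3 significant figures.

Residence time with respect to a single sink: τ = M / F_sink.
τ = 53990 / 6337 = 8.520 yr.

8.52 yr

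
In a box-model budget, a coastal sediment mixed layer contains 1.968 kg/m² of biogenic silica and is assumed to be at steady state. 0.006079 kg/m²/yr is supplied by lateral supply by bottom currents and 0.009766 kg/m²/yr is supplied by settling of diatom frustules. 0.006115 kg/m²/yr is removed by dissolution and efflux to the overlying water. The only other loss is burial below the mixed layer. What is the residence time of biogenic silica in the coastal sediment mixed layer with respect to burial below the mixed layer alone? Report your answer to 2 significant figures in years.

200 yr

At steady state ΣF_in = ΣF_out.
ΣF_in = 0.006079 + 0.009766 = 0.015845 kg/m²/yr.
Burial below the mixed layer flux = ΣF_in − (0.006115) = 0.015845 − 0.006115 = 0.009730 kg/m²/yr.
τ = M / F = 1.968 / 0.009730 = 202.3 yr.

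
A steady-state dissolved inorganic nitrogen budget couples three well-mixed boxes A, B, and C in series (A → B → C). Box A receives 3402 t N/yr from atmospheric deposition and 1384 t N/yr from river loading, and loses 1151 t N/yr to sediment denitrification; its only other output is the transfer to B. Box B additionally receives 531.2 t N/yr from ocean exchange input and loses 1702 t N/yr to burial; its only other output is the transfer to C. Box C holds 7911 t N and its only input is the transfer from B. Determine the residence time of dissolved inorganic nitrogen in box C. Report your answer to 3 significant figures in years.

Box A: F(A→B) = (3402 + 1384) − 1151 = 3635.0 t N/yr.
Box B: F(B→C) = (3635.0 + 531.2) − 1702 = 2464.2 t N/yr.
Box C throughput = its input = 2464.2 t N/yr; τ = 7911 / 2464.2 = 3.210 yr.

3.21 yr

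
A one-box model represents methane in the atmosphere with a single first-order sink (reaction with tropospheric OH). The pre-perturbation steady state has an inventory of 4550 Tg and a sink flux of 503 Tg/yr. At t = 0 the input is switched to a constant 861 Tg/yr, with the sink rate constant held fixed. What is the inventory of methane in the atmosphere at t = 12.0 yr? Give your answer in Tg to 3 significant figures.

Residence time τ = M₀/F₀ = 9.046 yr. The eventual steady state is M_∞ = M₀·(F₁/F₀) = 4550 × 861/503 = 7788.4 Tg.
The anomaly ΔM(t) = M(t) − M_∞ decays as ΔM₀·e^(−t/τ) with ΔM₀ = 4550 − 7788.4 = −3238 Tg.
At t = 12.0 yr, e^(−t/τ) = e^(−1.327) = 0.2654, so ΔM = −859.4 Tg and M = 7788.4 − 859.4 = 6929.0 Tg.

6930 Tg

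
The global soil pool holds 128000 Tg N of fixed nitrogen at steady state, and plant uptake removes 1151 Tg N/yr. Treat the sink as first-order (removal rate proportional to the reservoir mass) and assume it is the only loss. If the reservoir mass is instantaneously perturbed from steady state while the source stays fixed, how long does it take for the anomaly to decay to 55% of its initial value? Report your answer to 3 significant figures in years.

66.5 yr

For a linear reservoir the anomaly decays as exp(−t/τ) with τ = M/F = 128000/1151 = 111.2 yr.
exp(−t/τ) = 0.55 ⇒ t = −τ ln(0.55) = 111.2 × 0.5978 = 66.48 yr.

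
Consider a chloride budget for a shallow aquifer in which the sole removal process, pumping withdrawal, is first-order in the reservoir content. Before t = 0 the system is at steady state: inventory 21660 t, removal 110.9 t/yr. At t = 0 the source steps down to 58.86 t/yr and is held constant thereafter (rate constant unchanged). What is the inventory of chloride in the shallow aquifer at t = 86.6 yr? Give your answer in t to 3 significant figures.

18000 t

τ = M₀/F₀ = 21660/110.9 = 195.3 yr; rate constant k = 1/τ.
New steady state M_∞ = F₁/k = F₁·τ = 58.86 × 195.3 = 11496 t.
M(t) = M_∞ + (M₀ − M_∞)·e^(−t/τ); t/τ = 86.6/195.3 = 0.4434, so e^(−t/τ) = 0.6419.
M(t) = 11496 + 10160 × 0.6419 = 18020 t.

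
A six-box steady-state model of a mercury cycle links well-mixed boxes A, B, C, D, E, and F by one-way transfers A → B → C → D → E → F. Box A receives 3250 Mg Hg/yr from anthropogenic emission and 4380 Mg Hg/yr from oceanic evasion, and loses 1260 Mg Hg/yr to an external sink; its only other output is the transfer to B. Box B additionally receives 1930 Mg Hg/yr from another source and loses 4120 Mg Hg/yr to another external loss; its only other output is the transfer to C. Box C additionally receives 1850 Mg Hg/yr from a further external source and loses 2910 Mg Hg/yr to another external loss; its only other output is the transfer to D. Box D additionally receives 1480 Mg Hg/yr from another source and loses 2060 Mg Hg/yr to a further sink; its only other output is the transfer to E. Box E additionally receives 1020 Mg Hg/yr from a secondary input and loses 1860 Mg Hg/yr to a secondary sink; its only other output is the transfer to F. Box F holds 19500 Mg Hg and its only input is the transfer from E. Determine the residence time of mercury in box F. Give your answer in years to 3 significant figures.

11.5 yr

Box A: F(A→B) = (3250 + 4380) − 1260 = 6370.0 Mg Hg/yr.
Box B: F(B→C) = (6370.0 + 1930) − 4120 = 4180.0 Mg Hg/yr.
Box C: F(C→D) = (4180.0 + 1850) − 2910 = 3120.0 Mg Hg/yr.
Box D: F(D→E) = (3120.0 + 1480) − 2060 = 2540.0 Mg Hg/yr.
Box E: F(E→F) = (2540.0 + 1020) − 1860 = 1700.0 Mg Hg/yr.
Box F throughput = its input = 1700.0 Mg Hg/yr; τ = 19500 / 1700.0 = 11.47 yr.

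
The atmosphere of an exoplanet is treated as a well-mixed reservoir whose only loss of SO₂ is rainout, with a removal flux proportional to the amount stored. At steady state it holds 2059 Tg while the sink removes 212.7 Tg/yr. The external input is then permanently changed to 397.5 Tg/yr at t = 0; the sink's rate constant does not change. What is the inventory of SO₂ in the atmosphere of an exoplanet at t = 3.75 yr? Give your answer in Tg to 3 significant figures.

τ = M₀/F₀ = 2059/212.7 = 9.680 yr; rate constant k = 1/τ.
New steady state M_∞ = F₁/k = F₁·τ = 397.5 × 9.680 = 3847.9 Tg.
M(t) = M_∞ + (M₀ − M_∞)·e^(−t/τ); t/τ = 3.75/9.680 = 0.3874, so e^(−t/τ) = 0.6788.
M(t) = 3847.9 − 1789 × 0.6788 = 2633.5 Tg.

2630 Tg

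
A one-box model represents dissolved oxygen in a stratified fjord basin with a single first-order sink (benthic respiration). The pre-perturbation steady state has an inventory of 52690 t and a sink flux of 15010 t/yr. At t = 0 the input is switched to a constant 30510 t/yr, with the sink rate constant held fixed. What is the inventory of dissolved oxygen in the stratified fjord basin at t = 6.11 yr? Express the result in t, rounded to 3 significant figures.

The sink rate constant is k = F₀/M₀ = 15010/52690 = 0.2849 yr⁻¹.
Solving dM/dt = F₁ − kM with M(0) = M₀ gives M(t) = F₁/k + (M₀ − F₁/k)·e^(−kt).
F₁/k = 30510/0.2849 = 107100 t; kt = 0.2849 × 6.11 = 1.741, e^(−kt) = 0.1754.
M(6.11) = 107100 + (52690 − 107100) × 0.1754 = 107100 − 9545 = 97556 t.

97600 t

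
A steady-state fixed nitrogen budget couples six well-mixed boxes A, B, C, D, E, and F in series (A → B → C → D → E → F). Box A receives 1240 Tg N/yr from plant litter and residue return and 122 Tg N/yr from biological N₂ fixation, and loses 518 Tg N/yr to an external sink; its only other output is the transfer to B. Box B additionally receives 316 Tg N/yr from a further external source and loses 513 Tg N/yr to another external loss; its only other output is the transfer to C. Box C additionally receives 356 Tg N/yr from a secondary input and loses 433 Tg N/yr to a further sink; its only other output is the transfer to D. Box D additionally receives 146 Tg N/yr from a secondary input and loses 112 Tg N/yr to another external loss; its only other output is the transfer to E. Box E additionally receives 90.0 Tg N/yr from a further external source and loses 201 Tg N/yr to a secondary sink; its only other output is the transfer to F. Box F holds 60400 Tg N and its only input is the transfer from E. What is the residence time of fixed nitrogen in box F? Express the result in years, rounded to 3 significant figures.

Box A: F(A→B) = (1240 + 122) − 518 = 844.00 Tg N/yr.
Box B: F(B→C) = (844.00 + 316) − 513 = 647.00 Tg N/yr.
Box C: F(C→D) = (647.00 + 356) − 433 = 570.00 Tg N/yr.
Box D: F(D→E) = (570.00 + 146) − 112 = 604.00 Tg N/yr.
Box E: F(E→F) = (604.00 + 90.0) − 201 = 493.00 Tg N/yr.
Box F throughput = its input = 493.00 Tg N/yr; τ = 60400 / 493.00 = 122.5 yr.

123 yr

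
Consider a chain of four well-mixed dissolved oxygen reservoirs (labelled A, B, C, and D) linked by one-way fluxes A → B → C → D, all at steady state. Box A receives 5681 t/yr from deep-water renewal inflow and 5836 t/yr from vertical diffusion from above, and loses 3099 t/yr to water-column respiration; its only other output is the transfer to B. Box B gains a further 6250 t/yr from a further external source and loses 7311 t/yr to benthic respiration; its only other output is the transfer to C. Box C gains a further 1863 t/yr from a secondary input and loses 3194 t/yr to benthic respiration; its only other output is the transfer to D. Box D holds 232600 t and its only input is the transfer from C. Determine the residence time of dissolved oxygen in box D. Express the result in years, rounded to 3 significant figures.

Box A: F(A→B) = (5681 + 5836) − 3099 = 8418.0 t/yr.
Box B: F(B→C) = (8418.0 + 6250) − 7311 = 7357.0 t/yr.
Box C: F(C→D) = (7357.0 + 1863) − 3194 = 6026.0 t/yr.
Box D throughput = its input = 6026.0 t/yr; τ = 232600 / 6026.0 = 38.60 yr.

38.6 yr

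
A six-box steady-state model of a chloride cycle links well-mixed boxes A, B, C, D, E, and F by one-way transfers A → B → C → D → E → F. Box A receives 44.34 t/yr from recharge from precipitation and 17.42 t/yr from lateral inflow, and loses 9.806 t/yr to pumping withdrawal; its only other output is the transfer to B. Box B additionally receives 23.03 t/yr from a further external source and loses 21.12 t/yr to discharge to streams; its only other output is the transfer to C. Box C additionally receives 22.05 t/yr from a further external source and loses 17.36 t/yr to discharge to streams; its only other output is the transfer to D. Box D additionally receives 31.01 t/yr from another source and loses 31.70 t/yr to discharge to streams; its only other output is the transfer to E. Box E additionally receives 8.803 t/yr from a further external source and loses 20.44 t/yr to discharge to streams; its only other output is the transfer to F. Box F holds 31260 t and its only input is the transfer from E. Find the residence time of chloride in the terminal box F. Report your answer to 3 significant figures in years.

Box A: F(A→B) = (44.34 + 17.42) − 9.806 = 51.954 t/yr.
Box B: F(B→C) = (51.954 + 23.03) − 21.12 = 53.864 t/yr.
Box C: F(C→D) = (53.864 + 22.05) − 17.36 = 58.554 t/yr.
Box D: F(D→E) = (58.554 + 31.01) − 31.70 = 57.864 t/yr.
Box E: F(E→F) = (57.864 + 8.803) − 20.44 = 46.227 t/yr.
Box F throughput = its input = 46.227 t/yr; τ = 31260 / 46.227 = 676.2 yr.

676 yr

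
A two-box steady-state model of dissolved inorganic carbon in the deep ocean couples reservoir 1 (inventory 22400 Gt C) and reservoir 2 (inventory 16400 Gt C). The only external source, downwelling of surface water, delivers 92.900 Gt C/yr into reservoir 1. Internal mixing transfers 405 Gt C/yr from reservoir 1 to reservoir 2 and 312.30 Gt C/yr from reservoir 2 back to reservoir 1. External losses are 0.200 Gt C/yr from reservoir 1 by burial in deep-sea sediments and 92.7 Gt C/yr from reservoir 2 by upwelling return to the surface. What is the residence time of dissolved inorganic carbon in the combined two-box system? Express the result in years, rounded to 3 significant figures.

418 yr

Residence time in the combined system uses the total inventory and the total *external* removal — internal exchanges between the two boxes cancel.
M_total = 22400 + 16400 = 38800 Gt C.
ΣF_external_out = 0.200 + 92.7 = 92.900 Gt C/yr.
τ = M_total / ΣF_ext = 38800 / 92.900 = 417.7 yr.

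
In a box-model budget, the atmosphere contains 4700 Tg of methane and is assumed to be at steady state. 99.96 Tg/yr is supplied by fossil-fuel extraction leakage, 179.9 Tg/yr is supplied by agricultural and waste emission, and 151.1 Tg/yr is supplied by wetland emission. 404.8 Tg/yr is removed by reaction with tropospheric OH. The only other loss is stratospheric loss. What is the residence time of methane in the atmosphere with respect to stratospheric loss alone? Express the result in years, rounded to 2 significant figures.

180 yr

At steady state ΣF_in = ΣF_out.
ΣF_in = 99.96 + 179.9 + 151.1 = 430.96 Tg/yr.
Stratospheric loss flux = ΣF_in − (404.8) = 430.96 − 404.8 = 26.16 Tg/yr.
τ = M / F = 4700 / 26.16 = 179.7 yr.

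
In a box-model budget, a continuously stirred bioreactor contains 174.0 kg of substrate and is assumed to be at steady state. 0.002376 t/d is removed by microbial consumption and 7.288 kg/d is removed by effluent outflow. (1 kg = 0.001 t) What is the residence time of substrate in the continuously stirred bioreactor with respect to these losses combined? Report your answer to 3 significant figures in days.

18.0 d

Convert the microbial consumption flux: 0.002376 t/d = 2.376 kg/d.
Total removal = 2.376 + 7.288 = 9.6640 kg/d.
τ = M / ΣF_out = 174.0 / 9.6640 = 18.00 d.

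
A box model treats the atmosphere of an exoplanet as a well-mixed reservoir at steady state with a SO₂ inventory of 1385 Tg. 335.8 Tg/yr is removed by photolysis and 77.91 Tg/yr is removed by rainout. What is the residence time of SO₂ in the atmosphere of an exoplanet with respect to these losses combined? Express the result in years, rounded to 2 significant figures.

Total removal = 335.8 + 77.91 = 413.71 Tg/yr.
τ = M / ΣF_out = 1385 / 413.71 = 3.348 yr.

3.3 yr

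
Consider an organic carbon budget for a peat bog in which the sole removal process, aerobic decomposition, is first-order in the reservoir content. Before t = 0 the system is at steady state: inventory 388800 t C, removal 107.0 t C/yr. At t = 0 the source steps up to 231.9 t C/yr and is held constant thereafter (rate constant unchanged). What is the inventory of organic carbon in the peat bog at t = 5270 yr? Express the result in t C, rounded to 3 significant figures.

The sink rate constant is k = F₀/M₀ = 107.0/388800 = 0.0002752 yr⁻¹.
Solving dM/dt = F₁ − kM with M(0) = M₀ gives M(t) = F₁/k + (M₀ − F₁/k)·e^(−kt).
F₁/k = 231.9/0.0002752 = 842640 t C; kt = 0.0002752 × 5270 = 1.450, e^(−kt) = 0.2345.
M(5270) = 842640 + (388800 − 842640) × 0.2345 = 842640 − 106400 = 736220 t C.

736000 t C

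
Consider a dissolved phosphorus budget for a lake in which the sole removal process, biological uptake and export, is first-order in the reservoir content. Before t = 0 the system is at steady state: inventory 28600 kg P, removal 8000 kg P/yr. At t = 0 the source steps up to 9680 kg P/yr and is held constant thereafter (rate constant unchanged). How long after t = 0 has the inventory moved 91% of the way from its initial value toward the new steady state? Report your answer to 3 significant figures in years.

τ = M₀/F₀ = 28600/8000 = 3.575 yr.
The remaining gap fraction is e^(−t/τ); 91% covered ⇒ e^(−t/τ) = 0.0900.
t = −τ ln(0.0900) = 3.575 × 2.408 = 8.608 yr.

8.61 yr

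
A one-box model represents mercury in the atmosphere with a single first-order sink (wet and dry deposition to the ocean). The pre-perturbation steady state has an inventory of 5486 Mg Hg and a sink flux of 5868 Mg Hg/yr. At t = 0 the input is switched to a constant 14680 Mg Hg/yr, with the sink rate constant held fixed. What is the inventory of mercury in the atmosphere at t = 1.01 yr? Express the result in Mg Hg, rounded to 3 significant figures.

τ = M₀/F₀ = 5486/5868 = 0.9349 yr; rate constant k = 1/τ.
New steady state M_∞ = F₁/k = F₁·τ = 14680 × 0.9349 = 13724 Mg Hg.
M(t) = M_∞ + (M₀ − M_∞)·e^(−t/τ); t/τ = 1.01/0.9349 = 1.080, so e^(−t/τ) = 0.3395.
M(t) = 13724 − 8238 × 0.3395 = 10928 Mg Hg.

10900 Mg Hg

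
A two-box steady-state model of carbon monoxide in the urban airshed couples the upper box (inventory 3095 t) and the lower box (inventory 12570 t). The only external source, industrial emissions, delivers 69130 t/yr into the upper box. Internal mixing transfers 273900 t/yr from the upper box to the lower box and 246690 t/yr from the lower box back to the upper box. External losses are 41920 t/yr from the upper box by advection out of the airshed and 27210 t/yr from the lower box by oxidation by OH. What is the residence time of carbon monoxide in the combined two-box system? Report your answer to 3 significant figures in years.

0.227 yr

For the system as a whole, the A↔B exchange is internal and contributes nothing to the throughput; only the external sinks remove mass.
M_total = 3095 + 12570 = 15665 t.
ΣF_external_out = 41920 + 27210 = 69130 t/yr.
τ = M_total / ΣF_ext = 15665 / 69130 = 0.2266 yr.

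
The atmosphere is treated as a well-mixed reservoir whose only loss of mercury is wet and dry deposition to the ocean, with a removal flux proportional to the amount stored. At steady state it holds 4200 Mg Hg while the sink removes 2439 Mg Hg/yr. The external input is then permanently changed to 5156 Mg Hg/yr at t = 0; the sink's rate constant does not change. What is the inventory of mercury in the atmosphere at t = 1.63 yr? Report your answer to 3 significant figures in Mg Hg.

7060 Mg Hg

Residence time τ = M₀/F₀ = 1.722 yr. The eventual steady state is M_∞ = M₀·(F₁/F₀) = 4200 × 5156/2439 = 8878.7 Mg Hg.
The anomaly ΔM(t) = M(t) − M_∞ decays as ΔM₀·e^(−t/τ) with ΔM₀ = 4200 − 8878.7 = −4679 Mg Hg.
At t = 1.63 yr, e^(−t/τ) = e^(−0.9466) = 0.3881, so ΔM = −1816 Mg Hg and M = 8878.7 − 1816 = 7063.0 Mg Hg.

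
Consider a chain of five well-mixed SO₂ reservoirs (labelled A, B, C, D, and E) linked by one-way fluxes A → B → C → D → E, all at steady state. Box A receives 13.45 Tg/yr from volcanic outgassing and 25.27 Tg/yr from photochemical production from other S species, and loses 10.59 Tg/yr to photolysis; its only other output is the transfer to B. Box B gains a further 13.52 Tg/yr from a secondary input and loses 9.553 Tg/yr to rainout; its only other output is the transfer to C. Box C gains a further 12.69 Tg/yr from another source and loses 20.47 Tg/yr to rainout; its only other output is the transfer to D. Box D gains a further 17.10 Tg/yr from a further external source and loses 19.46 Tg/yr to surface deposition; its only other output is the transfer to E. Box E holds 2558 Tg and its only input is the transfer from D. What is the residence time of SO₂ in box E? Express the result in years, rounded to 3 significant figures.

Box A: F(A→B) = (13.45 + 25.27) − 10.59 = 28.130 Tg/yr.
Box B: F(B→C) = (28.130 + 13.52) − 9.553 = 32.097 Tg/yr.
Box C: F(C→D) = (32.097 + 12.69) − 20.47 = 24.317 Tg/yr.
Box D: F(D→E) = (24.317 + 17.10) − 19.46 = 21.957 Tg/yr.
Box E throughput = its input = 21.957 Tg/yr; τ = 2558 / 21.957 = 116.5 yr.

117 yr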